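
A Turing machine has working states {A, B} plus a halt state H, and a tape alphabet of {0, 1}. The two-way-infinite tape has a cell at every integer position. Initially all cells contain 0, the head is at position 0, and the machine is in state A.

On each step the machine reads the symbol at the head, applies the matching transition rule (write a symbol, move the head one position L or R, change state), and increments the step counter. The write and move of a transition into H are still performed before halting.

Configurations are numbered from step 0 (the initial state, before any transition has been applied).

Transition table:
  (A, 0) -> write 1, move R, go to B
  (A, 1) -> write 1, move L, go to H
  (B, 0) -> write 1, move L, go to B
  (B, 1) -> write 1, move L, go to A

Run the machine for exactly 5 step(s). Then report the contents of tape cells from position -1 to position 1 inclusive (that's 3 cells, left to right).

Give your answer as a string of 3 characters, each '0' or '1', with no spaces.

Answer: 111

Derivation:
Step 1: in state A at pos 0, read 0 -> (A,0)->write 1,move R,goto B. Now: state=B, head=1, tape[-1..2]=0100 (head:   ^)
Step 2: in state B at pos 1, read 0 -> (B,0)->write 1,move L,goto B. Now: state=B, head=0, tape[-1..2]=0110 (head:  ^)
Step 3: in state B at pos 0, read 1 -> (B,1)->write 1,move L,goto A. Now: state=A, head=-1, tape[-2..2]=00110 (head:  ^)
Step 4: in state A at pos -1, read 0 -> (A,0)->write 1,move R,goto B. Now: state=B, head=0, tape[-2..2]=01110 (head:   ^)
Step 5: in state B at pos 0, read 1 -> (B,1)->write 1,move L,goto A. Now: state=A, head=-1, tape[-2..2]=01110 (head:  ^)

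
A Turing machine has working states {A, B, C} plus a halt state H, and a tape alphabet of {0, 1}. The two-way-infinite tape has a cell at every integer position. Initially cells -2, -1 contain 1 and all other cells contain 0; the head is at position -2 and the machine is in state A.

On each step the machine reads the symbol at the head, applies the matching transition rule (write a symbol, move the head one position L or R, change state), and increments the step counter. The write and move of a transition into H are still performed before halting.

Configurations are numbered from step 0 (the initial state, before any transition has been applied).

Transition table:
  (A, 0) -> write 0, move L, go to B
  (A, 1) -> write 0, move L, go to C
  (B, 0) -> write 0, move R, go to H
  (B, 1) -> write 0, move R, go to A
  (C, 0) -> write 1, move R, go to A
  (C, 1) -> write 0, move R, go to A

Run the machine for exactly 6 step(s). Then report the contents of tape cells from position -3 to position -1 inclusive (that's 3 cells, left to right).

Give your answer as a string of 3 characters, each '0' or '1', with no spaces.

Step 1: in state A at pos -2, read 1 -> (A,1)->write 0,move L,goto C. Now: state=C, head=-3, tape[-4..0]=00010 (head:  ^)
Step 2: in state C at pos -3, read 0 -> (C,0)->write 1,move R,goto A. Now: state=A, head=-2, tape[-4..0]=01010 (head:   ^)
Step 3: in state A at pos -2, read 0 -> (A,0)->write 0,move L,goto B. Now: state=B, head=-3, tape[-4..0]=01010 (head:  ^)
Step 4: in state B at pos -3, read 1 -> (B,1)->write 0,move R,goto A. Now: state=A, head=-2, tape[-4..0]=00010 (head:   ^)
Step 5: in state A at pos -2, read 0 -> (A,0)->write 0,move L,goto B. Now: state=B, head=-3, tape[-4..0]=00010 (head:  ^)
Step 6: in state B at pos -3, read 0 -> (B,0)->write 0,move R,goto H. Now: state=H, head=-2, tape[-4..0]=00010 (head:   ^)

Answer: 001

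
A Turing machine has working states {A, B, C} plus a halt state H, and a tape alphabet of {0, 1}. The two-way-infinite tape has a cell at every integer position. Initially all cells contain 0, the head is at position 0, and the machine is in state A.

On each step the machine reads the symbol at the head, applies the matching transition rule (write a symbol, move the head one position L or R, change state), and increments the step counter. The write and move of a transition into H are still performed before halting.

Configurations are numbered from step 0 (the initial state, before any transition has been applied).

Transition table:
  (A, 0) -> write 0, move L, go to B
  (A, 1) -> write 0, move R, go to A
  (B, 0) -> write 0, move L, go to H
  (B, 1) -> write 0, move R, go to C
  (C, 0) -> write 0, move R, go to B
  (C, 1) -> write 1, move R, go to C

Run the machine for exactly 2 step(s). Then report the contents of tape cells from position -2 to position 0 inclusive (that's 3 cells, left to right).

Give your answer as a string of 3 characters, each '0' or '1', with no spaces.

Answer: 000

Derivation:
Step 1: in state A at pos 0, read 0 -> (A,0)->write 0,move L,goto B. Now: state=B, head=-1, tape[-2..1]=0000 (head:  ^)
Step 2: in state B at pos -1, read 0 -> (B,0)->write 0,move L,goto H. Now: state=H, head=-2, tape[-3..1]=00000 (head:  ^)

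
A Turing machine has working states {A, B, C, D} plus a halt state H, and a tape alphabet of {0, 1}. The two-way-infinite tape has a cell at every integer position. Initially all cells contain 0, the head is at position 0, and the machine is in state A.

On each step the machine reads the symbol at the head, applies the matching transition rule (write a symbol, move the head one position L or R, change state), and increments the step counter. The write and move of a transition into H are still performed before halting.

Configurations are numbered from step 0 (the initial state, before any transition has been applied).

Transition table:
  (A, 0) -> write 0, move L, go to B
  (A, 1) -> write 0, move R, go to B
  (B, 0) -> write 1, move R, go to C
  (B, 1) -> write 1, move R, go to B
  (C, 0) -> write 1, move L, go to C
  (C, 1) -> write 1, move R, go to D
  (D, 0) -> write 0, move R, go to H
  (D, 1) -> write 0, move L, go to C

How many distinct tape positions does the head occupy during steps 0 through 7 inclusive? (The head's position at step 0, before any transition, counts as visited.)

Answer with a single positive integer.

Step 1: in state A at pos 0, read 0 -> (A,0)->write 0,move L,goto B. Now: state=B, head=-1, tape[-2..1]=0000 (head:  ^)
Step 2: in state B at pos -1, read 0 -> (B,0)->write 1,move R,goto C. Now: state=C, head=0, tape[-2..1]=0100 (head:   ^)
Step 3: in state C at pos 0, read 0 -> (C,0)->write 1,move L,goto C. Now: state=C, head=-1, tape[-2..1]=0110 (head:  ^)
Step 4: in state C at pos -1, read 1 -> (C,1)->write 1,move R,goto D. Now: state=D, head=0, tape[-2..1]=0110 (head:   ^)
Step 5: in state D at pos 0, read 1 -> (D,1)->write 0,move L,goto C. Now: state=C, head=-1, tape[-2..1]=0100 (head:  ^)
Step 6: in state C at pos -1, read 1 -> (C,1)->write 1,move R,goto D. Now: state=D, head=0, tape[-2..1]=0100 (head:   ^)
Step 7: in state D at pos 0, read 0 -> (D,0)->write 0,move R,goto H. Now: state=H, head=1, tape[-2..2]=01000 (head:    ^)
Head positions at steps 0..7: starting at 0, distinct positions visited = {-1, 0, 1} -> 3 position(s)

Answer: 3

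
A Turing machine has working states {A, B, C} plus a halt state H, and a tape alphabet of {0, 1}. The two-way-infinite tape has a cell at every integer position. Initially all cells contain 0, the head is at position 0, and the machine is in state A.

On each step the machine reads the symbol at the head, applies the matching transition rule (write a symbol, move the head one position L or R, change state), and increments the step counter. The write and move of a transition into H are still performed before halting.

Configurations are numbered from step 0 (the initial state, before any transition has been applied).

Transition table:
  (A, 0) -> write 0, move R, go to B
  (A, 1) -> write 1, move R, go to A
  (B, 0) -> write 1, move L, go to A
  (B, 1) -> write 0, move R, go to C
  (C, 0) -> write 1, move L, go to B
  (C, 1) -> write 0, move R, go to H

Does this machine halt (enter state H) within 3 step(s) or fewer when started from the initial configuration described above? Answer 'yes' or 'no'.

Answer: no

Derivation:
Step 1: in state A at pos 0, read 0 -> (A,0)->write 0,move R,goto B. Now: state=B, head=1, tape[-1..2]=0000 (head:   ^)
Step 2: in state B at pos 1, read 0 -> (B,0)->write 1,move L,goto A. Now: state=A, head=0, tape[-1..2]=0010 (head:  ^)
Step 3: in state A at pos 0, read 0 -> (A,0)->write 0,move R,goto B. Now: state=B, head=1, tape[-1..2]=0010 (head:   ^)
After 3 step(s): state = B (not H) -> not halted within 3 -> no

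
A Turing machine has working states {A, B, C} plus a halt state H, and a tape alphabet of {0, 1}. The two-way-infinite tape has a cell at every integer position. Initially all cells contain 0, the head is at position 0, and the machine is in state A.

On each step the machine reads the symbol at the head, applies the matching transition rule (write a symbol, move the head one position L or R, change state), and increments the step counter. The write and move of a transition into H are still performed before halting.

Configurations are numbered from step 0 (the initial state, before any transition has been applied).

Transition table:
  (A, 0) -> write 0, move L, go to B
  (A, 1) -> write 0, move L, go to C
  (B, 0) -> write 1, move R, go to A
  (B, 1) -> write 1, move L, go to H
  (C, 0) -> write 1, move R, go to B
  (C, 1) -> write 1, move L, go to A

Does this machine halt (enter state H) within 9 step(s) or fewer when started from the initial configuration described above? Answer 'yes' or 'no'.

Answer: yes

Derivation:
Step 1: in state A at pos 0, read 0 -> (A,0)->write 0,move L,goto B. Now: state=B, head=-1, tape[-2..1]=0000 (head:  ^)
Step 2: in state B at pos -1, read 0 -> (B,0)->write 1,move R,goto A. Now: state=A, head=0, tape[-2..1]=0100 (head:   ^)
Step 3: in state A at pos 0, read 0 -> (A,0)->write 0,move L,goto B. Now: state=B, head=-1, tape[-2..1]=0100 (head:  ^)
Step 4: in state B at pos -1, read 1 -> (B,1)->write 1,move L,goto H. Now: state=H, head=-2, tape[-3..1]=00100 (head:  ^)
State H reached at step 4; 4 <= 9 -> yes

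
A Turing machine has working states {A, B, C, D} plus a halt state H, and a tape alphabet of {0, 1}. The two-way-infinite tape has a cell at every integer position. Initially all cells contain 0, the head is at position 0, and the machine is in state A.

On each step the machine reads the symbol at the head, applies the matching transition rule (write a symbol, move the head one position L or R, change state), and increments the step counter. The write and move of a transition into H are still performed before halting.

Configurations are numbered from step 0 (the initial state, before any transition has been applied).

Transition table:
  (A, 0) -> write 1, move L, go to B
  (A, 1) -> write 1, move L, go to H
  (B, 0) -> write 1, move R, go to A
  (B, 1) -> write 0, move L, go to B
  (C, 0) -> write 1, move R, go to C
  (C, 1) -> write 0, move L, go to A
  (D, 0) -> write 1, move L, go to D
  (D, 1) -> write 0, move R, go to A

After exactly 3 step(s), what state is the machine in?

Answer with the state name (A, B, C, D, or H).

Answer: H

Derivation:
Step 1: in state A at pos 0, read 0 -> (A,0)->write 1,move L,goto B. Now: state=B, head=-1, tape[-2..1]=0010 (head:  ^)
Step 2: in state B at pos -1, read 0 -> (B,0)->write 1,move R,goto A. Now: state=A, head=0, tape[-2..1]=0110 (head:   ^)
Step 3: in state A at pos 0, read 1 -> (A,1)->write 1,move L,goto H. Now: state=H, head=-1, tape[-2..1]=0110 (head:  ^)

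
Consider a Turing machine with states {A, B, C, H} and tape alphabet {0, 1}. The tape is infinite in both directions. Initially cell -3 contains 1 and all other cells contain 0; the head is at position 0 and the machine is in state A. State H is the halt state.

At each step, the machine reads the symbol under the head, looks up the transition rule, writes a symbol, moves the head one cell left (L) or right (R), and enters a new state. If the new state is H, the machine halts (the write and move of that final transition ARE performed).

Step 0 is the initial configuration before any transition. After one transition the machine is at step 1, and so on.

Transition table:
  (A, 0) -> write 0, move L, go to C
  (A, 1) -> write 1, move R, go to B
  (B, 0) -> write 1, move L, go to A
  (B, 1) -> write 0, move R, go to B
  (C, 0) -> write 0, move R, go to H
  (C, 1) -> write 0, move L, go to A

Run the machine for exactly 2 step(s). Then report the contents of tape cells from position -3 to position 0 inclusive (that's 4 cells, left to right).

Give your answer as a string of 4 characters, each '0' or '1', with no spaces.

Answer: 1000

Derivation:
Step 1: in state A at pos 0, read 0 -> (A,0)->write 0,move L,goto C. Now: state=C, head=-1, tape[-4..1]=010000 (head:    ^)
Step 2: in state C at pos -1, read 0 -> (C,0)->write 0,move R,goto H. Now: state=H, head=0, tape[-4..1]=010000 (head:     ^)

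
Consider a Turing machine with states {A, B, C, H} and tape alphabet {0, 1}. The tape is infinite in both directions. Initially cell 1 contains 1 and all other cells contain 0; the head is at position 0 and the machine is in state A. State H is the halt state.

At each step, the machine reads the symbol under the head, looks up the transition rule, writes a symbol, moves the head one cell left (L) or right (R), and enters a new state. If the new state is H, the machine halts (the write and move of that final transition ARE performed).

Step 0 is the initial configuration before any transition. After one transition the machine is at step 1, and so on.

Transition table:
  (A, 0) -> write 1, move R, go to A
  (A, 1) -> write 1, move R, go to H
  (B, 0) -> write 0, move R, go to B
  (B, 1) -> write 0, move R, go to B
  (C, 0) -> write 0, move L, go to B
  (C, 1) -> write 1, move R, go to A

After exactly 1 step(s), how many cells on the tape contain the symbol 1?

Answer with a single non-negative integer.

Step 1: in state A at pos 0, read 0 -> (A,0)->write 1,move R,goto A. Now: state=A, head=1, tape[-1..2]=0110 (head:   ^)
Cells containing 1 after step 1: {0, 1} -> 2 cell(s)

Answer: 2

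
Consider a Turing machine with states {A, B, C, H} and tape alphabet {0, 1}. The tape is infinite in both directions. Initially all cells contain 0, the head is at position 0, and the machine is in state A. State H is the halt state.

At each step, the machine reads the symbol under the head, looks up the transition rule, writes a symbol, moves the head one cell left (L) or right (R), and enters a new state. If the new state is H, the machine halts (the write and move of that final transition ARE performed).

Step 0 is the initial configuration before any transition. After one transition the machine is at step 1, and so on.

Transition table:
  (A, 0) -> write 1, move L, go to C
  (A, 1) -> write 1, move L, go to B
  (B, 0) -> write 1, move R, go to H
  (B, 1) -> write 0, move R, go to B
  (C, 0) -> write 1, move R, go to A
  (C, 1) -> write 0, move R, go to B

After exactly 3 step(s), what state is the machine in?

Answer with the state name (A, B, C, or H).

Answer: B

Derivation:
Step 1: in state A at pos 0, read 0 -> (A,0)->write 1,move L,goto C. Now: state=C, head=-1, tape[-2..1]=0010 (head:  ^)
Step 2: in state C at pos -1, read 0 -> (C,0)->write 1,move R,goto A. Now: state=A, head=0, tape[-2..1]=0110 (head:   ^)
Step 3: in state A at pos 0, read 1 -> (A,1)->write 1,move L,goto B. Now: state=B, head=-1, tape[-2..1]=0110 (head:  ^)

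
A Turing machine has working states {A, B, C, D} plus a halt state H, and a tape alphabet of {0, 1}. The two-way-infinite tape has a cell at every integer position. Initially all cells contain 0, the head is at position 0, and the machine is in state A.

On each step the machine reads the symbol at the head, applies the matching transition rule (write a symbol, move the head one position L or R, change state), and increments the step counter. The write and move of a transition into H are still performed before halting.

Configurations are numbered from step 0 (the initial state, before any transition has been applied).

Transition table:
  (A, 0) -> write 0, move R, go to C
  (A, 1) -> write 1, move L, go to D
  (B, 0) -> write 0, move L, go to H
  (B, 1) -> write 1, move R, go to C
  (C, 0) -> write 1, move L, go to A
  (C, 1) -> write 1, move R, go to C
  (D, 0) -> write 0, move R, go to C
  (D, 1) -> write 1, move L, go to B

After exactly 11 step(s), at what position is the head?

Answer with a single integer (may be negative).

Step 1: in state A at pos 0, read 0 -> (A,0)->write 0,move R,goto C. Now: state=C, head=1, tape[-1..2]=0000 (head:   ^)
Step 2: in state C at pos 1, read 0 -> (C,0)->write 1,move L,goto A. Now: state=A, head=0, tape[-1..2]=0010 (head:  ^)
Step 3: in state A at pos 0, read 0 -> (A,0)->write 0,move R,goto C. Now: state=C, head=1, tape[-1..2]=0010 (head:   ^)
Step 4: in state C at pos 1, read 1 -> (C,1)->write 1,move R,goto C. Now: state=C, head=2, tape[-1..3]=00100 (head:    ^)
Step 5: in state C at pos 2, read 0 -> (C,0)->write 1,move L,goto A. Now: state=A, head=1, tape[-1..3]=00110 (head:   ^)
Step 6: in state A at pos 1, read 1 -> (A,1)->write 1,move L,goto D. Now: state=D, head=0, tape[-1..3]=00110 (head:  ^)
Step 7: in state D at pos 0, read 0 -> (D,0)->write 0,move R,goto C. Now: state=C, head=1, tape[-1..3]=00110 (head:   ^)
Step 8: in state C at pos 1, read 1 -> (C,1)->write 1,move R,goto C. Now: state=C, head=2, tape[-1..3]=00110 (head:    ^)
Step 9: in state C at pos 2, read 1 -> (C,1)->write 1,move R,goto C. Now: state=C, head=3, tape[-1..4]=001100 (head:     ^)
Step 10: in state C at pos 3, read 0 -> (C,0)->write 1,move L,goto A. Now: state=A, head=2, tape[-1..4]=001110 (head:    ^)
Step 11: in state A at pos 2, read 1 -> (A,1)->write 1,move L,goto D. Now: state=D, head=1, tape[-1..4]=001110 (head:   ^)

Answer: 1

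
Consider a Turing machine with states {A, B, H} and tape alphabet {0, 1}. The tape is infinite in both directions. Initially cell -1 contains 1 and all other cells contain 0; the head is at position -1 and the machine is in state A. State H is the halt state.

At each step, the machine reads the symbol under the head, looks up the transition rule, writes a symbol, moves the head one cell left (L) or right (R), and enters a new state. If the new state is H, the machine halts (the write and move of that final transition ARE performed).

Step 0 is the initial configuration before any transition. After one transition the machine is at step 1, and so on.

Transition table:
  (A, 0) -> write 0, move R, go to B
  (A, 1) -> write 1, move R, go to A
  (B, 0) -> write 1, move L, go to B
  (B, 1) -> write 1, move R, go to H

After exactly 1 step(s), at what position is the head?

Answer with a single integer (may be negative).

Step 1: in state A at pos -1, read 1 -> (A,1)->write 1,move R,goto A. Now: state=A, head=0, tape[-2..1]=0100 (head:   ^)

Answer: 0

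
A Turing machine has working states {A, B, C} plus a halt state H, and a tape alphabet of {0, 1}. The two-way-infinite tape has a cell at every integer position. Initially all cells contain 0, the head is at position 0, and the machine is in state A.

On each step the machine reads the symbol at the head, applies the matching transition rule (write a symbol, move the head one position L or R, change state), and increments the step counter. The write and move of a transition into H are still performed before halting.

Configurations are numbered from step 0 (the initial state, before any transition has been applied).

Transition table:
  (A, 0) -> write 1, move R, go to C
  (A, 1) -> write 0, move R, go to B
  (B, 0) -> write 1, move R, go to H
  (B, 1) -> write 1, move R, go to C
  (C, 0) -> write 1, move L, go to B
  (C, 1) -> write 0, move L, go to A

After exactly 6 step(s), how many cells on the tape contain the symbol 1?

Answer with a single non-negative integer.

Answer: 1

Derivation:
Step 1: in state A at pos 0, read 0 -> (A,0)->write 1,move R,goto C. Now: state=C, head=1, tape[-1..2]=0100 (head:   ^)
Step 2: in state C at pos 1, read 0 -> (C,0)->write 1,move L,goto B. Now: state=B, head=0, tape[-1..2]=0110 (head:  ^)
Step 3: in state B at pos 0, read 1 -> (B,1)->write 1,move R,goto C. Now: state=C, head=1, tape[-1..2]=0110 (head:   ^)
Step 4: in state C at pos 1, read 1 -> (C,1)->write 0,move L,goto A. Now: state=A, head=0, tape[-1..2]=0100 (head:  ^)
Step 5: in state A at pos 0, read 1 -> (A,1)->write 0,move R,goto B. Now: state=B, head=1, tape[-1..2]=0000 (head:   ^)
Step 6: in state B at pos 1, read 0 -> (B,0)->write 1,move R,goto H. Now: state=H, head=2, tape[-1..3]=00100 (head:    ^)
Cells containing 1 after step 6: {1} -> 1 cell(s)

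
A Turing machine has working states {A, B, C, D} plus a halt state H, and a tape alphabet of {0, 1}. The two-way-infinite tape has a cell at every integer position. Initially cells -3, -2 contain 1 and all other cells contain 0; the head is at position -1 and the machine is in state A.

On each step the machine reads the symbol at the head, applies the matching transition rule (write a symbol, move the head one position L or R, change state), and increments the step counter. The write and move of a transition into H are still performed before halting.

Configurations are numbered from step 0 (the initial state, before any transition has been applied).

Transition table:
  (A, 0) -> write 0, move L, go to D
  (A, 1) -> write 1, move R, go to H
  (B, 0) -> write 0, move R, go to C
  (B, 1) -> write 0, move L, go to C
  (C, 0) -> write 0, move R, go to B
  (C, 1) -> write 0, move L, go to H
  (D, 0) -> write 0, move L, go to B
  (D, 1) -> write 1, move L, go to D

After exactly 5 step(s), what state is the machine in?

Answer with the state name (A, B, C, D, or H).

Step 1: in state A at pos -1, read 0 -> (A,0)->write 0,move L,goto D. Now: state=D, head=-2, tape[-4..0]=01100 (head:   ^)
Step 2: in state D at pos -2, read 1 -> (D,1)->write 1,move L,goto D. Now: state=D, head=-3, tape[-4..0]=01100 (head:  ^)
Step 3: in state D at pos -3, read 1 -> (D,1)->write 1,move L,goto D. Now: state=D, head=-4, tape[-5..0]=001100 (head:  ^)
Step 4: in state D at pos -4, read 0 -> (D,0)->write 0,move L,goto B. Now: state=B, head=-5, tape[-6..0]=0001100 (head:  ^)
Step 5: in state B at pos -5, read 0 -> (B,0)->write 0,move R,goto C. Now: state=C, head=-4, tape[-6..0]=0001100 (head:   ^)

Answer: C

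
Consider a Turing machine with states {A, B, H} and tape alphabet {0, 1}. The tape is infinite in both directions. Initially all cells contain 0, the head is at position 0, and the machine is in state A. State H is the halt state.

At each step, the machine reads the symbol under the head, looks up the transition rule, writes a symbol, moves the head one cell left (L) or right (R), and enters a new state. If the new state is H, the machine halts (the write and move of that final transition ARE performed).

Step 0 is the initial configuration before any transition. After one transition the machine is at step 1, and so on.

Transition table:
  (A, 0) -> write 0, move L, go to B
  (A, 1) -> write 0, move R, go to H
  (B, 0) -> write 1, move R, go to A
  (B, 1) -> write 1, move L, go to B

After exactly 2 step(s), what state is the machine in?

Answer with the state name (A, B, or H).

Answer: A

Derivation:
Step 1: in state A at pos 0, read 0 -> (A,0)->write 0,move L,goto B. Now: state=B, head=-1, tape[-2..1]=0000 (head:  ^)
Step 2: in state B at pos -1, read 0 -> (B,0)->write 1,move R,goto A. Now: state=A, head=0, tape[-2..1]=0100 (head:   ^)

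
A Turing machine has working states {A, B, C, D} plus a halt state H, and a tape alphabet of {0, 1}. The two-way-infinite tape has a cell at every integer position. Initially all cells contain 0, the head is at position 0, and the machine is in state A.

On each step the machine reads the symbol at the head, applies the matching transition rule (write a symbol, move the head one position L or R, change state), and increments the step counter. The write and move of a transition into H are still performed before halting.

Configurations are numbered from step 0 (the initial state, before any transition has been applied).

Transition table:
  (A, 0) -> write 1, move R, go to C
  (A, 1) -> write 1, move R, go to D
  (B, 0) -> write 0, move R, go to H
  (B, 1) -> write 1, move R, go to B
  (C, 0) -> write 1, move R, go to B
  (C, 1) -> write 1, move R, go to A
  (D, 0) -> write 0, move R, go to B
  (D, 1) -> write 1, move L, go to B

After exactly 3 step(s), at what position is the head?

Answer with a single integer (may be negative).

Answer: 3

Derivation:
Step 1: in state A at pos 0, read 0 -> (A,0)->write 1,move R,goto C. Now: state=C, head=1, tape[-1..2]=0100 (head:   ^)
Step 2: in state C at pos 1, read 0 -> (C,0)->write 1,move R,goto B. Now: state=B, head=2, tape[-1..3]=01100 (head:    ^)
Step 3: in state B at pos 2, read 0 -> (B,0)->write 0,move R,goto H. Now: state=H, head=3, tape[-1..4]=011000 (head:     ^)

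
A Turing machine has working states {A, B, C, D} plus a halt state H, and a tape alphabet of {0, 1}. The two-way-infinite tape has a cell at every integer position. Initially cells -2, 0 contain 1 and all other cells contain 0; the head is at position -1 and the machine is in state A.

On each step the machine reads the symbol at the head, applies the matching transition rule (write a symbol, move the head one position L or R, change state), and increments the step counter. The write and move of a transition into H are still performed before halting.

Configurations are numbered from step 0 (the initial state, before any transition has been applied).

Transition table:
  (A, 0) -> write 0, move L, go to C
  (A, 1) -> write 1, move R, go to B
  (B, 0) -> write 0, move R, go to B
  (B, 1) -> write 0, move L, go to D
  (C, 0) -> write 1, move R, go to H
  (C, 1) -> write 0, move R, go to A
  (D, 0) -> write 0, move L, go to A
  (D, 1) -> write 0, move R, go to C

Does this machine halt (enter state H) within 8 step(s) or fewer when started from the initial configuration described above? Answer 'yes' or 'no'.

Step 1: in state A at pos -1, read 0 -> (A,0)->write 0,move L,goto C. Now: state=C, head=-2, tape[-3..1]=01010 (head:  ^)
Step 2: in state C at pos -2, read 1 -> (C,1)->write 0,move R,goto A. Now: state=A, head=-1, tape[-3..1]=00010 (head:   ^)
Step 3: in state A at pos -1, read 0 -> (A,0)->write 0,move L,goto C. Now: state=C, head=-2, tape[-3..1]=00010 (head:  ^)
Step 4: in state C at pos -2, read 0 -> (C,0)->write 1,move R,goto H. Now: state=H, head=-1, tape[-3..1]=01010 (head:   ^)
State H reached at step 4; 4 <= 8 -> yes

Answer: yes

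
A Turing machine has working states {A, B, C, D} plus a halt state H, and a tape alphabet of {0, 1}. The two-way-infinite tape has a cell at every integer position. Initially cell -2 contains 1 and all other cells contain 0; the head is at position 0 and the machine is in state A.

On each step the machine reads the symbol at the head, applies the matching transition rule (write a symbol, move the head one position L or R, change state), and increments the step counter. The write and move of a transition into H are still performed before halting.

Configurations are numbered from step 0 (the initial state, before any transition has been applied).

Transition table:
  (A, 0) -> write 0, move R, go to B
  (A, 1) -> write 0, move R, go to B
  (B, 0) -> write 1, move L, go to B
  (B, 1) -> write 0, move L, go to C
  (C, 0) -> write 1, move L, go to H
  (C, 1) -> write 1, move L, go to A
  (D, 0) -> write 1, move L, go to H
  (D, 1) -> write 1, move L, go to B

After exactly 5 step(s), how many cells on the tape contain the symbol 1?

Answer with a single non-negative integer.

Answer: 3

Derivation:
Step 1: in state A at pos 0, read 0 -> (A,0)->write 0,move R,goto B. Now: state=B, head=1, tape[-3..2]=010000 (head:     ^)
Step 2: in state B at pos 1, read 0 -> (B,0)->write 1,move L,goto B. Now: state=B, head=0, tape[-3..2]=010010 (head:    ^)
Step 3: in state B at pos 0, read 0 -> (B,0)->write 1,move L,goto B. Now: state=B, head=-1, tape[-3..2]=010110 (head:   ^)
Step 4: in state B at pos -1, read 0 -> (B,0)->write 1,move L,goto B. Now: state=B, head=-2, tape[-3..2]=011110 (head:  ^)
Step 5: in state B at pos -2, read 1 -> (B,1)->write 0,move L,goto C. Now: state=C, head=-3, tape[-4..2]=0001110 (head:  ^)
Cells containing 1 after step 5: {-1, 0, 1} -> 3 cell(s)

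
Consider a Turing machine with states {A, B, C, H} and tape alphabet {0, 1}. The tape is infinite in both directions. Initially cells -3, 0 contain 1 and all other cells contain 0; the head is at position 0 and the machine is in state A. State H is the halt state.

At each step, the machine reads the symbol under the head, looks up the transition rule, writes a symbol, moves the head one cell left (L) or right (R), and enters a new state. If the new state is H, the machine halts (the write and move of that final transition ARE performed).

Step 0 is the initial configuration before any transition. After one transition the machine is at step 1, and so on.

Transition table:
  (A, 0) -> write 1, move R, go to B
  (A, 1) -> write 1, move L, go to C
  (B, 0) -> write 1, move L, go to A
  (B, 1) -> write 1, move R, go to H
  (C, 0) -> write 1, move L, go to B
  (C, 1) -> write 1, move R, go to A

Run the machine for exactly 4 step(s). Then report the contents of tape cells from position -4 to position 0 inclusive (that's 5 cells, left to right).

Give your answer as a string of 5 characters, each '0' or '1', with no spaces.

Step 1: in state A at pos 0, read 1 -> (A,1)->write 1,move L,goto C. Now: state=C, head=-1, tape[-4..1]=010010 (head:    ^)
Step 2: in state C at pos -1, read 0 -> (C,0)->write 1,move L,goto B. Now: state=B, head=-2, tape[-4..1]=010110 (head:   ^)
Step 3: in state B at pos -2, read 0 -> (B,0)->write 1,move L,goto A. Now: state=A, head=-3, tape[-4..1]=011110 (head:  ^)
Step 4: in state A at pos -3, read 1 -> (A,1)->write 1,move L,goto C. Now: state=C, head=-4, tape[-5..1]=0011110 (head:  ^)

Answer: 01111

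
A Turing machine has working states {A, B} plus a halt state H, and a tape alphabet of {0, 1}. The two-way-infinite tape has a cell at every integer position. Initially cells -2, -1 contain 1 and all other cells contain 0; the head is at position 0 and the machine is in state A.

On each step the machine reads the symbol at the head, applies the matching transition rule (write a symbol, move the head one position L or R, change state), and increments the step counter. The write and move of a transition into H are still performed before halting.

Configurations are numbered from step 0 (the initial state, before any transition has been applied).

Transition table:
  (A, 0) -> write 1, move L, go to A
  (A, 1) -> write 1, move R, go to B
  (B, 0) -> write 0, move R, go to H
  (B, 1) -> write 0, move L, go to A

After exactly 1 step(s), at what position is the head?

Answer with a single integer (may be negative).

Answer: -1

Derivation:
Step 1: in state A at pos 0, read 0 -> (A,0)->write 1,move L,goto A. Now: state=A, head=-1, tape[-3..1]=01110 (head:   ^)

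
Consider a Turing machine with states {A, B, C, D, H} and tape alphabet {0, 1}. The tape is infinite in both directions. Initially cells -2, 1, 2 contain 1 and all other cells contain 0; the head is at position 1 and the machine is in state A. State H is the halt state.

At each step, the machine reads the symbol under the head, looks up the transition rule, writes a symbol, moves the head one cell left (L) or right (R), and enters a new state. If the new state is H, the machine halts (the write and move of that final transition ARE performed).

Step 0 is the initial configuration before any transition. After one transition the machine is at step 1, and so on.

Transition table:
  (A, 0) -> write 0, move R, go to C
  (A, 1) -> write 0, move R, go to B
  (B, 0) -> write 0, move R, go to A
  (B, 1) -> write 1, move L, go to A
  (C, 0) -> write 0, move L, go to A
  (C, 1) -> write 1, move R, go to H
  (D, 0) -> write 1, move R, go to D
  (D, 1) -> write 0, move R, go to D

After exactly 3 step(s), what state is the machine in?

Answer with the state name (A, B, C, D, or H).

Answer: C

Derivation:
Step 1: in state A at pos 1, read 1 -> (A,1)->write 0,move R,goto B. Now: state=B, head=2, tape[-3..3]=0100010 (head:      ^)
Step 2: in state B at pos 2, read 1 -> (B,1)->write 1,move L,goto A. Now: state=A, head=1, tape[-3..3]=0100010 (head:     ^)
Step 3: in state A at pos 1, read 0 -> (A,0)->write 0,move R,goto C. Now: state=C, head=2, tape[-3..3]=0100010 (head:      ^)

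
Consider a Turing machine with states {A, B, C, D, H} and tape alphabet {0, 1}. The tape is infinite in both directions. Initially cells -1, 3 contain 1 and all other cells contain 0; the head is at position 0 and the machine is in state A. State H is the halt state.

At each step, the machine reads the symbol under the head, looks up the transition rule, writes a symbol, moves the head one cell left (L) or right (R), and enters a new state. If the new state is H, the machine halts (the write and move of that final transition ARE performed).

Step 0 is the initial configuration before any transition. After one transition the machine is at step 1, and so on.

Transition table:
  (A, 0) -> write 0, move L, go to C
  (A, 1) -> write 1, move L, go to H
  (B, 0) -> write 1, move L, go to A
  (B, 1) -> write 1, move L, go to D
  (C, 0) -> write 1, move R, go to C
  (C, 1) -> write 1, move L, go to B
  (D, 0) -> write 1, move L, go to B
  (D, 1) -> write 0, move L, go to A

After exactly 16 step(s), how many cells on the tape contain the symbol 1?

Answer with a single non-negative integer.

Answer: 6

Derivation:
Step 1: in state A at pos 0, read 0 -> (A,0)->write 0,move L,goto C. Now: state=C, head=-1, tape[-2..4]=0100010 (head:  ^)
Step 2: in state C at pos -1, read 1 -> (C,1)->write 1,move L,goto B. Now: state=B, head=-2, tape[-3..4]=00100010 (head:  ^)
Step 3: in state B at pos -2, read 0 -> (B,0)->write 1,move L,goto A. Now: state=A, head=-3, tape[-4..4]=001100010 (head:  ^)
Step 4: in state A at pos -3, read 0 -> (A,0)->write 0,move L,goto C. Now: state=C, head=-4, tape[-5..4]=0001100010 (head:  ^)
Step 5: in state C at pos -4, read 0 -> (C,0)->write 1,move R,goto C. Now: state=C, head=-3, tape[-5..4]=0101100010 (head:   ^)
Step 6: in state C at pos -3, read 0 -> (C,0)->write 1,move R,goto C. Now: state=C, head=-2, tape[-5..4]=0111100010 (head:    ^)
Step 7: in state C at pos -2, read 1 -> (C,1)->write 1,move L,goto B. Now: state=B, head=-3, tape[-5..4]=0111100010 (head:   ^)
Step 8: in state B at pos -3, read 1 -> (B,1)->write 1,move L,goto D. Now: state=D, head=-4, tape[-5..4]=0111100010 (head:  ^)
Step 9: in state D at pos -4, read 1 -> (D,1)->write 0,move L,goto A. Now: state=A, head=-5, tape[-6..4]=00011100010 (head:  ^)
Step 10: in state A at pos -5, read 0 -> (A,0)->write 0,move L,goto C. Now: state=C, head=-6, tape[-7..4]=000011100010 (head:  ^)
Step 11: in state C at pos -6, read 0 -> (C,0)->write 1,move R,goto C. Now: state=C, head=-5, tape[-7..4]=010011100010 (head:   ^)
Step 12: in state C at pos -5, read 0 -> (C,0)->write 1,move R,goto C. Now: state=C, head=-4, tape[-7..4]=011011100010 (head:    ^)
Step 13: in state C at pos -4, read 0 -> (C,0)->write 1,move R,goto C. Now: state=C, head=-3, tape[-7..4]=011111100010 (head:     ^)
Step 14: in state C at pos -3, read 1 -> (C,1)->write 1,move L,goto B. Now: state=B, head=-4, tape[-7..4]=011111100010 (head:    ^)
Step 15: in state B at pos -4, read 1 -> (B,1)->write 1,move L,goto D. Now: state=D, head=-5, tape[-7..4]=011111100010 (head:   ^)
Step 16: in state D at pos -5, read 1 -> (D,1)->write 0,move L,goto A. Now: state=A, head=-6, tape[-7..4]=010111100010 (head:  ^)
Cells containing 1 after step 16: {-6, -4, -3, -2, -1, 3} -> 6 cell(s)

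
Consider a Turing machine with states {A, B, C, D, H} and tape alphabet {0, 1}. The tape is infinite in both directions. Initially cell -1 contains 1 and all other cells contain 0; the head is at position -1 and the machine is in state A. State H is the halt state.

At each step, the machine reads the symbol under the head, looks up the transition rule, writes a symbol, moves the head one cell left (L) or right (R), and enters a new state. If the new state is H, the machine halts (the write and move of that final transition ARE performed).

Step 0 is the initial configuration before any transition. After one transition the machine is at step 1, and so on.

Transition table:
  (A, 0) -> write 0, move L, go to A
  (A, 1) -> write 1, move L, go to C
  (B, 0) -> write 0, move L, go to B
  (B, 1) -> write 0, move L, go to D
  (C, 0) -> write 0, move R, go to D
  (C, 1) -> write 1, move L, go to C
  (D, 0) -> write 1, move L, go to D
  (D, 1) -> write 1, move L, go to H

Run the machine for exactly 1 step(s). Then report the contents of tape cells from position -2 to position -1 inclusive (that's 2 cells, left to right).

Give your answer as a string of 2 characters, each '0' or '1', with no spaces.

Answer: 01

Derivation:
Step 1: in state A at pos -1, read 1 -> (A,1)->write 1,move L,goto C. Now: state=C, head=-2, tape[-3..0]=0010 (head:  ^)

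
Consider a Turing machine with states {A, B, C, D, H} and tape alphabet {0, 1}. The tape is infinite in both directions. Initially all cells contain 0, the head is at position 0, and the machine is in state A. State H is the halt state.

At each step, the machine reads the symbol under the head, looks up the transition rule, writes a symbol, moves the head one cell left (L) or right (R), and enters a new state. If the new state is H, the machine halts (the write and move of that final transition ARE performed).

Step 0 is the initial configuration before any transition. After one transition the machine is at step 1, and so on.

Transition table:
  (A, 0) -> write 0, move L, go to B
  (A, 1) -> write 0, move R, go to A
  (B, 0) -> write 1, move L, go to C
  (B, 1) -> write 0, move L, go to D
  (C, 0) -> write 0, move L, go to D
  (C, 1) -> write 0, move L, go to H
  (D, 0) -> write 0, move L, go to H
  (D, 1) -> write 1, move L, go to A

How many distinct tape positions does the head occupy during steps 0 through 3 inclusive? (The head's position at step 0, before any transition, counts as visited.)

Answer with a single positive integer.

Step 1: in state A at pos 0, read 0 -> (A,0)->write 0,move L,goto B. Now: state=B, head=-1, tape[-2..1]=0000 (head:  ^)
Step 2: in state B at pos -1, read 0 -> (B,0)->write 1,move L,goto C. Now: state=C, head=-2, tape[-3..1]=00100 (head:  ^)
Step 3: in state C at pos -2, read 0 -> (C,0)->write 0,move L,goto D. Now: state=D, head=-3, tape[-4..1]=000100 (head:  ^)
Head positions at steps 0..3: starting at 0, distinct positions visited = {-3, -2, -1, 0} -> 4 position(s)

Answer: 4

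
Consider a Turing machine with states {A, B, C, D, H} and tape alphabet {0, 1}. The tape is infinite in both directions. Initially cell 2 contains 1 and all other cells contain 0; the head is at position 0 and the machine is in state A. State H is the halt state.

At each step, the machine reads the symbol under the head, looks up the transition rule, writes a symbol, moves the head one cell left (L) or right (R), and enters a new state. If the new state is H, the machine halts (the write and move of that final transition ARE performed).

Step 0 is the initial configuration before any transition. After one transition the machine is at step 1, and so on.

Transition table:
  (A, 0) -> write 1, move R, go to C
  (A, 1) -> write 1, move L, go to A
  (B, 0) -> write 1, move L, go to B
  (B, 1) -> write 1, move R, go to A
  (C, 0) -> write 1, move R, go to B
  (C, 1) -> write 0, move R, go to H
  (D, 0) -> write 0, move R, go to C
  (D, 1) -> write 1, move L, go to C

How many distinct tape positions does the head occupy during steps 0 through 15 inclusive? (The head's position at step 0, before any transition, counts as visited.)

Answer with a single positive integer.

Step 1: in state A at pos 0, read 0 -> (A,0)->write 1,move R,goto C. Now: state=C, head=1, tape[-1..3]=01010 (head:   ^)
Step 2: in state C at pos 1, read 0 -> (C,0)->write 1,move R,goto B. Now: state=B, head=2, tape[-1..3]=01110 (head:    ^)
Step 3: in state B at pos 2, read 1 -> (B,1)->write 1,move R,goto A. Now: state=A, head=3, tape[-1..4]=011100 (head:     ^)
Step 4: in state A at pos 3, read 0 -> (A,0)->write 1,move R,goto C. Now: state=C, head=4, tape[-1..5]=0111100 (head:      ^)
Step 5: in state C at pos 4, read 0 -> (C,0)->write 1,move R,goto B. Now: state=B, head=5, tape[-1..6]=01111100 (head:       ^)
Step 6: in state B at pos 5, read 0 -> (B,0)->write 1,move L,goto B. Now: state=B, head=4, tape[-1..6]=01111110 (head:      ^)
Step 7: in state B at pos 4, read 1 -> (B,1)->write 1,move R,goto A. Now: state=A, head=5, tape[-1..6]=01111110 (head:       ^)
Step 8: in state A at pos 5, read 1 -> (A,1)->write 1,move L,goto A. Now: state=A, head=4, tape[-1..6]=01111110 (head:      ^)
Step 9: in state A at pos 4, read 1 -> (A,1)->write 1,move L,goto A. Now: state=A, head=3, tape[-1..6]=01111110 (head:     ^)
Step 10: in state A at pos 3, read 1 -> (A,1)->write 1,move L,goto A. Now: state=A, head=2, tape[-1..6]=01111110 (head:    ^)
Step 11: in state A at pos 2, read 1 -> (A,1)->write 1,move L,goto A. Now: state=A, head=1, tape[-1..6]=01111110 (head:   ^)
Step 12: in state A at pos 1, read 1 -> (A,1)->write 1,move L,goto A. Now: state=A, head=0, tape[-1..6]=01111110 (head:  ^)
Step 13: in state A at pos 0, read 1 -> (A,1)->write 1,move L,goto A. Now: state=A, head=-1, tape[-2..6]=001111110 (head:  ^)
Step 14: in state A at pos -1, read 0 -> (A,0)->write 1,move R,goto C. Now: state=C, head=0, tape[-2..6]=011111110 (head:   ^)
Step 15: in state C at pos 0, read 1 -> (C,1)->write 0,move R,goto H. Now: state=H, head=1, tape[-2..6]=010111110 (head:    ^)
Head positions at steps 0..15: starting at 0, distinct positions visited = {-1, 0, 1, 2, 3, 4, 5} -> 7 position(s)

Answer: 7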